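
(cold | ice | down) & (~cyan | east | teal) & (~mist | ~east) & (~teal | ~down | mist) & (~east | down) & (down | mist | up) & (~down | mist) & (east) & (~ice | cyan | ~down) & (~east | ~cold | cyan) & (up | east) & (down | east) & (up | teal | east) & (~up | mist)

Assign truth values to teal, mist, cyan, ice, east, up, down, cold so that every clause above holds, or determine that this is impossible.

UNSATISFIABLE

From the singleton clause (east), east = 1.
From the singleton clause (~mist), mist = 0.
From the singleton clause (down), down = 1.
But (~down) is also a unit clause — contradiction.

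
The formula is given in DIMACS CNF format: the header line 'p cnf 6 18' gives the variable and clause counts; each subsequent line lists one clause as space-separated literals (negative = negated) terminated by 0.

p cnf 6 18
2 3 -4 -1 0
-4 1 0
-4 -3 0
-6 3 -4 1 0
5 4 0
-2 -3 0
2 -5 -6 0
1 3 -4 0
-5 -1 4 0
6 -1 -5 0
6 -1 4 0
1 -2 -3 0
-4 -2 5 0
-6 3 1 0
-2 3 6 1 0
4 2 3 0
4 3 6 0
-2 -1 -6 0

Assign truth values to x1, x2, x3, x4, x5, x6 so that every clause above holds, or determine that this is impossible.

Case x4 = False:
The clause (x5) is unit, so x5 = True.
The clause (¬x1) is unit, so x1 = False.
Case x2 = False:
The clause (¬x6) is unit, so x6 = False.
The clause (x3) is unit, so x3 = True.
This assignment satisfies each clause.

x1: False, x2: False, x3: True, x4: False, x5: True, x6: False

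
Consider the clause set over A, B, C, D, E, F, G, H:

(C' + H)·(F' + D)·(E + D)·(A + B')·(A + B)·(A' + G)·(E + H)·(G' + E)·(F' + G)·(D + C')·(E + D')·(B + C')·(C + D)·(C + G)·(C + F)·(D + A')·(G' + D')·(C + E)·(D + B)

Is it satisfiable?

No

Suppose C = 0.
The clause (D) is unit, so D = 1.
The clause (E) is unit, so E = 1.
The clause (G) is unit, so G = 1.
But (G') is also a unit clause — contradiction.
Backtrack on C: now try C = 1.
The clause (H) is unit, so H = 1.
The clause (D) is unit, so D = 1.
The clause (E) is unit, so E = 1.
The clause (B) is unit, so B = 1.
The clause (A) is unit, so A = 1.
The clause (G) is unit, so G = 1.
But (G') is also a unit clause — contradiction.
Neither C = 1 nor C = 0 works.
No assignment satisfies every clause.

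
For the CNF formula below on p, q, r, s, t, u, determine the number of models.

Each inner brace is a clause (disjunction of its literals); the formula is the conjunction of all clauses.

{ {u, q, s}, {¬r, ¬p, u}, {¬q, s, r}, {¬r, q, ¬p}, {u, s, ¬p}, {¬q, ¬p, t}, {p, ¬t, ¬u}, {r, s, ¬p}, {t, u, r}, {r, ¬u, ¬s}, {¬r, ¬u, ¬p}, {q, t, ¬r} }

There are 2^6 = 64 truth assignments over (p, q, r, s, t, u).
Split on r. With r = True, the clauses containing r are satisfied and ¬r drops from the rest; 7 of the 2^5 = 32 assignments to the other variables satisfy what remains.
With r = False, by the same count on the reduced clause set, 5 assignments work.
(One model: p=F, q=F, r=F, s=F, t=F, u=T.)
Total: 7 + 5 = 12.

12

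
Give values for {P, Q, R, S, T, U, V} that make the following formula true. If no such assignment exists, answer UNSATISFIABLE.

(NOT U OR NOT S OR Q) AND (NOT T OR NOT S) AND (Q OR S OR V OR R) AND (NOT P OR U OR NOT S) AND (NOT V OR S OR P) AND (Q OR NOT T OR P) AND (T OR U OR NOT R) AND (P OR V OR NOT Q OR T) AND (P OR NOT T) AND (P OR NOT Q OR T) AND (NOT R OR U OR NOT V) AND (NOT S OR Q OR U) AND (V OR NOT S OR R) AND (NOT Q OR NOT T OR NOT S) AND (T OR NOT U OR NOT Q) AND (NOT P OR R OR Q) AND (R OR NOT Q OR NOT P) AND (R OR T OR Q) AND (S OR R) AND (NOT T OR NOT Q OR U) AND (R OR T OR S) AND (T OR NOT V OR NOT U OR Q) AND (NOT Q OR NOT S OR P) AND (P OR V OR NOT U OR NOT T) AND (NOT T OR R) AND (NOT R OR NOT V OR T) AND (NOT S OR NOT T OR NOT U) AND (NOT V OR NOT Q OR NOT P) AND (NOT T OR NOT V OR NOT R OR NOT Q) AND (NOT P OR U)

Branch on T: set T = true.
The clause (NOT S) is unit, so S = false.
The clause (P) is unit, so P = true.
The clause (R) is unit, so R = true.
The clause (U) is unit, so U = true.
Branch on V: set V = false.
Every clause is now satisfied; Q is unconstrained.

P: true, Q: true, R: true, S: false, T: true, U: true, V: false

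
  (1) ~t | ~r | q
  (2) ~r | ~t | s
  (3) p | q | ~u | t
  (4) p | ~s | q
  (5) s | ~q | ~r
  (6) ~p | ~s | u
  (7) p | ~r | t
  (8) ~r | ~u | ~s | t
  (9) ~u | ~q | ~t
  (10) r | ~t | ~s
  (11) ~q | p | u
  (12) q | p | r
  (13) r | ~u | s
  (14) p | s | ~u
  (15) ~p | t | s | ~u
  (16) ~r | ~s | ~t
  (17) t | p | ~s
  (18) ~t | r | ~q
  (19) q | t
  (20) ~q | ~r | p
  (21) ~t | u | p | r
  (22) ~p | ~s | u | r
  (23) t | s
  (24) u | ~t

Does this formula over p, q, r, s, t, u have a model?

Satisfiable

Branch on q: set q = 1.
Branch on s: set s = 1.
Branch on p: set p = 1.
From the singleton clause (u), u = 1.
From the singleton clause (~t), t = 0.
From the singleton clause (~r), r = 0.
This assignment satisfies each clause.
A satisfying assignment: p ↦ 1; q ↦ 1; r ↦ 0; s ↦ 1; t ↦ 0; u ↦ 1.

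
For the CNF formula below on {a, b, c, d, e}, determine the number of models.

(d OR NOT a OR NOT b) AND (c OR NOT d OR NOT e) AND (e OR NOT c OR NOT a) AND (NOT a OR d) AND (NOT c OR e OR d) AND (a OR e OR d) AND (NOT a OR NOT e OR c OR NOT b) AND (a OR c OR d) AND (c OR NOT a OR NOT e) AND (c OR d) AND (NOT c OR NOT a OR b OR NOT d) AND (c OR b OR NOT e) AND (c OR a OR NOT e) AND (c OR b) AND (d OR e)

9

There are 2^5 = 32 truth assignments over (a, b, c, d, e).
Split on e. With e = true, the clauses containing e are satisfied and NOT e drops from the rest; 5 of the 2^4 = 16 assignments to the other variables satisfy what remains.
With e = false, by the same count on the reduced clause set, 4 assignments work.
Total: 5 + 4 = 9.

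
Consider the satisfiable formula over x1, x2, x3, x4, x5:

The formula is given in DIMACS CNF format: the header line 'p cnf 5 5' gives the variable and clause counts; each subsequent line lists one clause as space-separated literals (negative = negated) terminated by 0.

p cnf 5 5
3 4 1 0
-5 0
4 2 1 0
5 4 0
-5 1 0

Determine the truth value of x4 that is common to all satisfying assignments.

True

Suppose x4 = False.
(¬x5) alone gives x5 = False.
That conflicts with the unit clause (x5).
So every satisfying assignment has x4 = True.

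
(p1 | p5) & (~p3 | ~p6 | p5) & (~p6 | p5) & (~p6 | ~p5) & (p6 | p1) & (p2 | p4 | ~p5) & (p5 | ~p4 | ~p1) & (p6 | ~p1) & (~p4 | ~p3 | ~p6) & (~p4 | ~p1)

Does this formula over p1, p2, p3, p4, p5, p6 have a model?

Case p1 = 1:
The clause (p6) is unit, so p6 = 1.
The clause (p5) is unit, so p5 = 1.
But (~p5) is also a unit clause — contradiction.
Undo p1 and try p1 = 0.
The clause (p5) is unit, so p5 = 1.
The clause (~p6) is unit, so p6 = 0.
But (p6) is also a unit clause — contradiction.
Neither p1 = 1 nor p1 = 0 works.
No assignment satisfies every clause.

Unsatisfiable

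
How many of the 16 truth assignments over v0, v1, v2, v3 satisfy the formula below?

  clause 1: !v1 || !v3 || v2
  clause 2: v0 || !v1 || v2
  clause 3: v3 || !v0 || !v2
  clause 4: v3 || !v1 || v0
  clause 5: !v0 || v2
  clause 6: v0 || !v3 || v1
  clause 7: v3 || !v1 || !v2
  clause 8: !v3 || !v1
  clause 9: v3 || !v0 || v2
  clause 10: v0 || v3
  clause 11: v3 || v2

1

There are 2^4 = 16 truth assignments over (v0, v1, v2, v3).
Split on v1. With v1 = true, the clauses containing v1 are satisfied and !v1 drops from the rest; 0 of the 2^3 = 8 assignments to the other variables satisfy what remains.
With v1 = false, by the same count on the reduced clause set, 1 assignment works.
Total: 0 + 1 = 1.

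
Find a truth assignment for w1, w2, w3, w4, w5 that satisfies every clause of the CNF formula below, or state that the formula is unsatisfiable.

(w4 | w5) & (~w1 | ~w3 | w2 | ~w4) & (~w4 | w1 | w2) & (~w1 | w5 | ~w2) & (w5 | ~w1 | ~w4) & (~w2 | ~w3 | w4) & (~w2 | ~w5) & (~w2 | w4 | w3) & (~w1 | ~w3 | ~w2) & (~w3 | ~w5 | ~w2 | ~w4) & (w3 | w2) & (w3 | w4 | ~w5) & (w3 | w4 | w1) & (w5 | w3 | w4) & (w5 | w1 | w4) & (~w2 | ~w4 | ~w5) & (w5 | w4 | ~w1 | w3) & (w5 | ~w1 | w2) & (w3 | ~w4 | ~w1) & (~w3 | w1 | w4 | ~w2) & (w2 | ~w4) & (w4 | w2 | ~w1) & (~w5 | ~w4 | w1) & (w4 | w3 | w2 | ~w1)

Suppose w4 = 1.
From the singleton clause (w2), w2 = 1.
From the singleton clause (~w5), w5 = 0.
From the singleton clause (~w1), w1 = 0.
Every clause is now satisfied; w3 is unconstrained.

w1 ↦ 0,  w2 ↦ 1,  w3 ↦ 1,  w4 ↦ 1,  w5 ↦ 0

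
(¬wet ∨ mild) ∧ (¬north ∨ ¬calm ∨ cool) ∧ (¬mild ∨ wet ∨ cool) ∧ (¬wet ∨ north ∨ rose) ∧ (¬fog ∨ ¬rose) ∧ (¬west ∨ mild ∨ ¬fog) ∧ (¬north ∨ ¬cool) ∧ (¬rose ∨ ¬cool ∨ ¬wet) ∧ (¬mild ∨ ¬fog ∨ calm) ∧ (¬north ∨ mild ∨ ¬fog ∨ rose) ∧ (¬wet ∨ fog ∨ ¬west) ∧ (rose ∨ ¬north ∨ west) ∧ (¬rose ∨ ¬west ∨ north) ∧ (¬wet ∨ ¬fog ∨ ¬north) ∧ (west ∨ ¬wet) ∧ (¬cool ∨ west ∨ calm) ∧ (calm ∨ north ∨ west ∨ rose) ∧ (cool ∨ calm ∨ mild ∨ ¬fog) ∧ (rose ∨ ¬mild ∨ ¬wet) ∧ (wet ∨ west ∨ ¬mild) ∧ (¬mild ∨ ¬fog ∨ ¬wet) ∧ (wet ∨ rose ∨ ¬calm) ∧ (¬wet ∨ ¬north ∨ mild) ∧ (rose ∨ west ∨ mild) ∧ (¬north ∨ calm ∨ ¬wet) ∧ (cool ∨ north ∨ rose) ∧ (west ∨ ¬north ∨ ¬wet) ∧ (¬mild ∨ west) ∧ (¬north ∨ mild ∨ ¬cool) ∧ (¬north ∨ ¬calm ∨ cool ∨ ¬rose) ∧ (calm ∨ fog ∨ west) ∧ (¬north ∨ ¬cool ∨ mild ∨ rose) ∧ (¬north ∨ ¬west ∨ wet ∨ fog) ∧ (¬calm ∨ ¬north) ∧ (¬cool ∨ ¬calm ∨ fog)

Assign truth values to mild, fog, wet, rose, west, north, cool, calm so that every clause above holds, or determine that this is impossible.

mild=False,  fog=False,  wet=False,  rose=True,  west=False,  north=False,  cool=False,  calm=True

Case wet = False:
Case mild = False:
Case fog = False:
Case north = False:
Case rose = True:
The clause (¬west) is unit, so west = False.
The clause (calm) is unit, so calm = True.
The clause (¬cool) is unit, so cool = False.
All clauses are satisfied.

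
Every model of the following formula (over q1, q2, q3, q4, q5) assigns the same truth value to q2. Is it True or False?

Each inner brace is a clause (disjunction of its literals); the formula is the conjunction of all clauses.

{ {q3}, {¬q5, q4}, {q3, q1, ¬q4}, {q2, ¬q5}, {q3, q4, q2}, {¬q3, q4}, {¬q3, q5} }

Suppose q2 = False.
(q3) alone gives q3 = True.
(¬q5) alone gives q5 = False.
But (q5) is also a unit clause — contradiction.
So every satisfying assignment has q2 = True.

True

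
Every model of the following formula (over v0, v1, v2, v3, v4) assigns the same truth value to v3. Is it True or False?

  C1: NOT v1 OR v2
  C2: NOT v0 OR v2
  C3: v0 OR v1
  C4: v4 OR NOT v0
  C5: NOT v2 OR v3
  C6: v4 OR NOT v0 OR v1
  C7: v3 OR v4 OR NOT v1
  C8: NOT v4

True

Suppose v3 = false.
From the singleton clause (NOT v2), v2 = false.
From the singleton clause (NOT v1), v1 = false.
From the singleton clause (NOT v0), v0 = false.
That conflicts with the unit clause (v0).
So every satisfying assignment has v3 = True.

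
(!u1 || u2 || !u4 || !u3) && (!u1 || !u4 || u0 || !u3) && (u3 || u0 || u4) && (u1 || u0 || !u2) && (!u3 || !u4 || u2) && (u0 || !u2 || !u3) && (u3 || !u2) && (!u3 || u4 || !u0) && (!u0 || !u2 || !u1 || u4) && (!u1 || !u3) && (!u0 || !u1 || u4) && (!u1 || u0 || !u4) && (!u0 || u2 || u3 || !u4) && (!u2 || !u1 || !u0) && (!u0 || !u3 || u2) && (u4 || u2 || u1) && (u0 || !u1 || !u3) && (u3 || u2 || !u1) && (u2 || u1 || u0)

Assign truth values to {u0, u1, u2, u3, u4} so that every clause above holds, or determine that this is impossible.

u0: true,  u1: false,  u2: true,  u3: true,  u4: true

Try u3 = true.
The clause (!u1) is unit, so u1 = false.
Try u0 = true.
The clause (u4) is unit, so u4 = true.
The clause (u2) is unit, so u2 = true.
This assignment satisfies each clause.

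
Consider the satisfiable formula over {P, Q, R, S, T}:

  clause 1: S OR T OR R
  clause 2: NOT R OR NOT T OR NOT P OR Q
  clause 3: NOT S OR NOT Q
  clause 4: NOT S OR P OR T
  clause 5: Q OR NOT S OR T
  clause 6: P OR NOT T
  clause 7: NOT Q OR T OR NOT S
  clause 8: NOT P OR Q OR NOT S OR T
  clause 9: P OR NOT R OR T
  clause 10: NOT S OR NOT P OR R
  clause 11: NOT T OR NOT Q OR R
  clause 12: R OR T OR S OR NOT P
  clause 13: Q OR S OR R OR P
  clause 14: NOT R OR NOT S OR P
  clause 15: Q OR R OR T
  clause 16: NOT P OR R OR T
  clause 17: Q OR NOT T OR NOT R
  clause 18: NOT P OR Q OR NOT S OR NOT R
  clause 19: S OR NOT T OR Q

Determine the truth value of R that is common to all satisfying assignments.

True

Suppose R = false.
Try S = true.
From the singleton clause (NOT Q), Q = false.
From the singleton clause (T), T = true.
From the singleton clause (P), P = true.
Now (NOT P) is unsatisfied and unit — conflict.
So S must be the other value — set S = false.
From the singleton clause (T), T = true.
From the singleton clause (P), P = true.
From the singleton clause (NOT Q), Q = false.
Now (Q) is unsatisfied and unit — conflict.
Either choice for S ends in contradiction.
So every satisfying assignment has R = True.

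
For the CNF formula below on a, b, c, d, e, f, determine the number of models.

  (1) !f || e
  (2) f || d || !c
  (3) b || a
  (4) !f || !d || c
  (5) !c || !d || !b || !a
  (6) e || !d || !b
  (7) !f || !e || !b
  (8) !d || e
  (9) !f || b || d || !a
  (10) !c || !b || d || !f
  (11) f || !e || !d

There are 2^6 = 64 truth assignments over (a, b, c, d, e, f).
Split on e. With e = true, the clauses containing e are satisfied and !e drops from the rest; 4 of the 2^5 = 32 assignments to the other variables satisfy what remains.
With e = false, by the same count on the reduced clause set, 3 assignments work.
(One model: a=F, b=T, c=F, d=F, e=F, f=F.)
Total: 4 + 3 = 7.

7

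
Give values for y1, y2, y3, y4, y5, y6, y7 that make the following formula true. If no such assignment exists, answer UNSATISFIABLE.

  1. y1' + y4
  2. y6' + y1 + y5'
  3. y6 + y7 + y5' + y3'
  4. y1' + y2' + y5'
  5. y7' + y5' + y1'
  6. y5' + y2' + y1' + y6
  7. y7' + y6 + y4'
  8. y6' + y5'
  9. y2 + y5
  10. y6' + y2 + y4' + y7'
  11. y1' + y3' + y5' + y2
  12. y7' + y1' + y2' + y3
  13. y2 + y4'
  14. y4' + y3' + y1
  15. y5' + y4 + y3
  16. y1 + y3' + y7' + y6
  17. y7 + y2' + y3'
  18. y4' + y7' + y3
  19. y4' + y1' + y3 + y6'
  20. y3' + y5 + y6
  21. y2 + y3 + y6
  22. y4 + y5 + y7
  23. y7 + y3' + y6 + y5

Branch on y1: set y1 = 1.
(y4) alone gives y4 = 1.
(y2) alone gives y2 = 1.
(y5') alone gives y5 = 0.
Branch on y7: set y7 = 1.
(y6) alone gives y6 = 1.
(y3) alone gives y3 = 1.
This assignment satisfies each clause.

y1=1, y2=1, y3=1, y4=1, y5=0, y6=1, y7=1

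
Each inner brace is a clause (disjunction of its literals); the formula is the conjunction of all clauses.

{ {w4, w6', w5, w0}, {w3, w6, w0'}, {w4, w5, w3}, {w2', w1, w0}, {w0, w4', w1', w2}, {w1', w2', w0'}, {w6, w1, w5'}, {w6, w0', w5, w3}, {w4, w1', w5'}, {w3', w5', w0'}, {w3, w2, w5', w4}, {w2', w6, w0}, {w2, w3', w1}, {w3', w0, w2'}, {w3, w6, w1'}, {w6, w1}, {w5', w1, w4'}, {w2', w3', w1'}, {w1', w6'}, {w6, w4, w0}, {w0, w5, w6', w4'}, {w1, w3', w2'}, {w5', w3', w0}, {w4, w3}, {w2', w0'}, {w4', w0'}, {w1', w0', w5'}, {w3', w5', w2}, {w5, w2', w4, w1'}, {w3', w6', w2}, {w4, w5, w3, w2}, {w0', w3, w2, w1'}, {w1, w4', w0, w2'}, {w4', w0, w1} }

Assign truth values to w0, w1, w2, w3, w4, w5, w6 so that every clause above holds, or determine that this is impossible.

w0: 1; w1: 1; w2: 0; w3: 1; w4: 0; w5: 0; w6: 0

Suppose w6 = 0.
From the singleton clause (w1), w1 = 1.
From the singleton clause (w3), w3 = 1.
From the singleton clause (w2'), w2 = 0.
From the singleton clause (w5'), w5 = 0.
Suppose w0 = 1.
From the singleton clause (w4'), w4 = 0.
Every clause now holds.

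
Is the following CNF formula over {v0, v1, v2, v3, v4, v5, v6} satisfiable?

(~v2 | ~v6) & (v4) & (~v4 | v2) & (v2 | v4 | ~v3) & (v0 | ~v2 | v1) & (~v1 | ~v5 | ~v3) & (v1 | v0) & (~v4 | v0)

Satisfiable

The clause (v4) is unit, so v4 = 1.
The clause (v2) is unit, so v2 = 1.
The clause (~v6) is unit, so v6 = 0.
The clause (v0) is unit, so v0 = 1.
Suppose v1 = 0.
No clause remains; v3, v5 are free.
A satisfying assignment: v0: 1,  v1: 0,  v2: 1,  v3: 1,  v4: 1,  v5: 0,  v6: 0.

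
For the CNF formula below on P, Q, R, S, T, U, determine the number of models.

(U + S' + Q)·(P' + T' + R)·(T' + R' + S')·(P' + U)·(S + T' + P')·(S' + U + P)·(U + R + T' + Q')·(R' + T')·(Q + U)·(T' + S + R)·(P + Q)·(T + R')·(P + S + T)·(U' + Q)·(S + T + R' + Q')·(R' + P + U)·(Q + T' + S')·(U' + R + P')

There are 2^6 = 64 truth assignments over (P, Q, R, S, T, U).
Split on P. With P = 1, the clauses containing P are satisfied and P' drops from the rest; 0 of the 2^5 = 32 assignments to the other variables satisfy what remains.
With P = 0, by the same count on the reduced clause set, 2 assignments work.
(One model: P=F, Q=T, R=F, S=T, T=F, U=T.)
Total: 0 + 2 = 2.

2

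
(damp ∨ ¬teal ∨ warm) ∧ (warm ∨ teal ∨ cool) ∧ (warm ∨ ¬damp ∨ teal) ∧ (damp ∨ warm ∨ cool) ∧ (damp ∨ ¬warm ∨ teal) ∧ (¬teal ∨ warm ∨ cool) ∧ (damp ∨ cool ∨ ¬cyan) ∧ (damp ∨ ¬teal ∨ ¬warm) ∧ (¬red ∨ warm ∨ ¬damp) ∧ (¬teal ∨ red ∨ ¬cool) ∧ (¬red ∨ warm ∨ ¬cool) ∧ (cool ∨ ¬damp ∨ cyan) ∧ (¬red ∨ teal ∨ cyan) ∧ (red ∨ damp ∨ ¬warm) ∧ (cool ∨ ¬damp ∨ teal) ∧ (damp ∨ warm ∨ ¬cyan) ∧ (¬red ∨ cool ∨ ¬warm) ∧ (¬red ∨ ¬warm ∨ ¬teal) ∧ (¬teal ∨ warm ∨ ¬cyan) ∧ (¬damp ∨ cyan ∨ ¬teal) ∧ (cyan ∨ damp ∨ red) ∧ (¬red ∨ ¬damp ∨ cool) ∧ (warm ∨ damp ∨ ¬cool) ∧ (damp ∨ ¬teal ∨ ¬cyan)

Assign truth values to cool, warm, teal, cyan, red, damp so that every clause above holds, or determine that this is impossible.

Try damp = True.
Try warm = True.
Try cool = True.
Try teal = False.
Try red = False.
Every clause is now satisfied; cyan is unconstrained.

cool=True, warm=True, teal=False, cyan=True, red=False, damp=True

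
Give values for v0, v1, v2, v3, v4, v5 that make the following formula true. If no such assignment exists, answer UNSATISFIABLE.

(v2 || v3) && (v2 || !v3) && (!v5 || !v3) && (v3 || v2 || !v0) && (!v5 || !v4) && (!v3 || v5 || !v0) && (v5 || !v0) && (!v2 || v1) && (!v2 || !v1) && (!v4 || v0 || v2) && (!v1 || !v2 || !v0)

Suppose v2 = true.
The clause (v1) is unit, so v1 = true.
But (!v1) is also a unit clause — contradiction.
That branch fails; take v2 = false instead.
The clause (v3) is unit, so v3 = true.
But (!v3) is also a unit clause — contradiction.
Either choice for v2 ends in contradiction.

UNSATISFIABLE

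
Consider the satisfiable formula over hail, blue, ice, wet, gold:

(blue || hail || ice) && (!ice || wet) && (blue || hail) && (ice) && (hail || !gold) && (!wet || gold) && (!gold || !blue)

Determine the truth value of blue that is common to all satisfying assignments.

Suppose blue = true.
From the singleton clause (ice), ice = true.
From the singleton clause (wet), wet = true.
From the singleton clause (gold), gold = true.
Now (!gold) is unsatisfied and unit — conflict.
So every satisfying assignment has blue = False.

False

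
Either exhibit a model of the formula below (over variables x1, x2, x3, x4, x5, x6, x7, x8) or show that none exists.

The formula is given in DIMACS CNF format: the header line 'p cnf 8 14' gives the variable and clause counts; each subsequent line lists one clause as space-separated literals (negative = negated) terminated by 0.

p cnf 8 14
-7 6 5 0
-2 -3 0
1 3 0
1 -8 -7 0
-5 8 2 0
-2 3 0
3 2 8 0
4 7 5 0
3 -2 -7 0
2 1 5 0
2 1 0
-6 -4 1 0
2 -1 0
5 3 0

Try x2 = False.
From the singleton clause (x1), x1 = True.
That conflicts with the unit clause (¬x1).
That branch fails; take x2 = True instead.
From the singleton clause (¬x3), x3 = False.
That conflicts with the unit clause (x3).
Both values of x2 lead to a conflict.

UNSATISFIABLE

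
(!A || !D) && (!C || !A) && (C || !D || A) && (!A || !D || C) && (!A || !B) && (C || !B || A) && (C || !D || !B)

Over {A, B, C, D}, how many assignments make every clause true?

6

There are 2^4 = 16 truth assignments over (A, B, C, D).
Split on A. With A = true, the clauses containing A are satisfied and !A drops from the rest; 1 of the 2^3 = 8 assignments to the other variables satisfy what remains.
With A = false, by the same count on the reduced clause set, 5 assignments work.
(One model: A=F, B=F, C=F, D=F.)
Total: 1 + 5 = 6.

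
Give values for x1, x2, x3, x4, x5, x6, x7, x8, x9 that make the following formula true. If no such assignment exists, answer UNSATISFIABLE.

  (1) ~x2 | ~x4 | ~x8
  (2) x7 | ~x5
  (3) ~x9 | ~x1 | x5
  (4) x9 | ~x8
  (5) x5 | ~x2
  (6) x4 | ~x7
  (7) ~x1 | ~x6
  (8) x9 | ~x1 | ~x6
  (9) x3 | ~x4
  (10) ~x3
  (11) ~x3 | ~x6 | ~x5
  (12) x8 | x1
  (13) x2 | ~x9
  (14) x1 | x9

(~x3) alone gives x3 = 0.
(~x4) alone gives x4 = 0.
(~x7) alone gives x7 = 0.
(~x5) alone gives x5 = 0.
(~x2) alone gives x2 = 0.
(~x9) alone gives x9 = 0.
(~x8) alone gives x8 = 0.
(x1) alone gives x1 = 1.
(~x6) alone gives x6 = 0.
This assignment satisfies each clause.

x1 ↦ 1; x2 ↦ 0; x3 ↦ 0; x4 ↦ 0; x5 ↦ 0; x6 ↦ 0; x7 ↦ 0; x8 ↦ 0; x9 ↦ 0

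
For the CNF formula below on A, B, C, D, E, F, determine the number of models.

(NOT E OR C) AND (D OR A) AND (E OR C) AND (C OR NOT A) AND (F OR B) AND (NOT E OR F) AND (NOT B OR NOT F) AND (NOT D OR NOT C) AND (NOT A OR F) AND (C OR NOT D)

There are 2^6 = 64 truth assignments over (A, B, C, D, E, F).
Split on B. With B = true, the clauses containing B are satisfied and NOT B drops from the rest; 0 of the 2^5 = 32 assignments to the other variables satisfy what remains.
With B = false, by the same count on the reduced clause set, 2 assignments work.
(One model: A=T, B=F, C=T, D=F, E=F, F=T.)
Total: 0 + 2 = 2.

2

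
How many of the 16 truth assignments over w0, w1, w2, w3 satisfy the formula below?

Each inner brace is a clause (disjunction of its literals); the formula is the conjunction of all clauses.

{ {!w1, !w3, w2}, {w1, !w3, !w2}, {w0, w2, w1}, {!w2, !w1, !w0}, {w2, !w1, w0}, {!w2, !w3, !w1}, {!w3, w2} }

5

There are 2^4 = 16 truth assignments over (w0, w1, w2, w3).
Split on w1. With w1 = true, the clauses containing w1 are satisfied and !w1 drops from the rest; 2 of the 2^3 = 8 assignments to the other variables satisfy what remains.
With w1 = false, by the same count on the reduced clause set, 3 assignments work.
Total: 2 + 3 = 5.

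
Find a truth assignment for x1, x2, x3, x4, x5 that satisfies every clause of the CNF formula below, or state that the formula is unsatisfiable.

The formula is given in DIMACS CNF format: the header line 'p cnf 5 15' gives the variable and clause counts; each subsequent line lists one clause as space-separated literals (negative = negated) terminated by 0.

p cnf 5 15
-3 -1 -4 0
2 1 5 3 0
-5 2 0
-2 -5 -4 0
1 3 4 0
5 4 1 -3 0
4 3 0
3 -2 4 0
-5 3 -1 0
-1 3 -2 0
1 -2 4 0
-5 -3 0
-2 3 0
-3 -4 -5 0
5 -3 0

Try x5 = False.
(¬x3) alone gives x3 = False.
(x4) alone gives x4 = True.
(¬x2) alone gives x2 = False.
(x1) alone gives x1 = True.
All clauses are satisfied.

x1=True, x2=False, x3=False, x4=True, x5=False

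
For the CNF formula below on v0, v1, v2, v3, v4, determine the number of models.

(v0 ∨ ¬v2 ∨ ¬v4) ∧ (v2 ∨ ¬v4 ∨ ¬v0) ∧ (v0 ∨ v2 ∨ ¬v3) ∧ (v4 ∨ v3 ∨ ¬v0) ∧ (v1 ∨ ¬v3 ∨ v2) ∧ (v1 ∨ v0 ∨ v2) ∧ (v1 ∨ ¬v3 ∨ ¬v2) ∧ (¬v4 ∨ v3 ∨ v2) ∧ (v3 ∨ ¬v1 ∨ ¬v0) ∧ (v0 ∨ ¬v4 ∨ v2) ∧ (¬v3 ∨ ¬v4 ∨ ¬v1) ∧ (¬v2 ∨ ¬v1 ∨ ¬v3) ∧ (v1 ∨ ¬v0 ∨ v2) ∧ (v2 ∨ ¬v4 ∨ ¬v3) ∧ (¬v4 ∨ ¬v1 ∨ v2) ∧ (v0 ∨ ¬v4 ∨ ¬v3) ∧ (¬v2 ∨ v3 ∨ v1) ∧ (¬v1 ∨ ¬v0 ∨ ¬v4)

3

There are 2^5 = 32 truth assignments over (v0, v1, v2, v3, v4).
Split on v4. With v4 = True, the clauses containing v4 are satisfied and ¬v4 drops from the rest; 0 of the 2^4 = 16 assignments to the other variables satisfy what remains.
With v4 = False, by the same count on the reduced clause set, 3 assignments work.
(One model: v0=F, v1=T, v2=F, v3=F, v4=F.)
Total: 0 + 3 = 3.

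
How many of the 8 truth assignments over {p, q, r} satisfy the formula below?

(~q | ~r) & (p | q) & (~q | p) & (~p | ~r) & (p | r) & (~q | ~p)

1

There are 2^3 = 8 truth assignments over (p, q, r).
Check each against the 6 clauses (columns in the order p, q, r):
  F F F  ✗ fails (p | q)
  F F T  ✗ fails (p | q)
  F T F  ✗ fails (~q | p)
  F T T  ✗ fails (~q | ~r)
  T F F  ✓ satisfies all
  T F T  ✗ fails (~p | ~r)
  T T F  ✗ fails (~q | ~p)
  T T T  ✗ fails (~q | ~r)
1 of the 8 rows is a model.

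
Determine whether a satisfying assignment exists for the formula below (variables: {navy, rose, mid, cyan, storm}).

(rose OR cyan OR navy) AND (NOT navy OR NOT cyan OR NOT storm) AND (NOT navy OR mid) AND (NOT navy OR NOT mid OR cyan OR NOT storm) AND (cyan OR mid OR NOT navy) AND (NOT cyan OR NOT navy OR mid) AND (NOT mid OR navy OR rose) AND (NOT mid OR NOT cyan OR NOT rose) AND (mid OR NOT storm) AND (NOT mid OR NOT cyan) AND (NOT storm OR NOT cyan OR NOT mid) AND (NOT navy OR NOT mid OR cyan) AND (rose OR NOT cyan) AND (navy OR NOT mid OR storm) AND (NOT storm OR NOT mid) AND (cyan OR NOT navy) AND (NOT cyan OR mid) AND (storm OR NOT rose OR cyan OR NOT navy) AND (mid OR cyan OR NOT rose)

No

Try navy = false.
Try rose = true.
Try mid = false.
From the singleton clause (NOT storm), storm = false.
From the singleton clause (NOT cyan), cyan = false.
Now (cyan) is unsatisfied and unit — conflict.
Backtrack on mid: now try mid = true.
From the singleton clause (NOT cyan), cyan = false.
From the singleton clause (storm), storm = true.
Now (NOT storm) is unsatisfied and unit — conflict.
Either choice for mid ends in contradiction.
Backtrack on rose: now try rose = false.
From the singleton clause (cyan), cyan = true.
Now (NOT cyan) is unsatisfied and unit — conflict.
Either choice for rose ends in contradiction.
Backtrack on navy: now try navy = true.
From the singleton clause (mid), mid = true.
From the singleton clause (NOT cyan), cyan = false.
Now (cyan) is unsatisfied and unit — conflict.
Either choice for navy ends in contradiction.
No assignment satisfies every clause.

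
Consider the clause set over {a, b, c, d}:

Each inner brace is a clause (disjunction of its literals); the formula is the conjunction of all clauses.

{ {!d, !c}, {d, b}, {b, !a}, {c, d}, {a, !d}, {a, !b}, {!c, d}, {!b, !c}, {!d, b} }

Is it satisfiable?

Yes

Case d = true:
(!c) alone gives c = false.
(a) alone gives a = true.
(b) alone gives b = true.
This assignment satisfies each clause.
A satisfying assignment: a ↦ true; b ↦ true; c ↦ false; d ↦ true.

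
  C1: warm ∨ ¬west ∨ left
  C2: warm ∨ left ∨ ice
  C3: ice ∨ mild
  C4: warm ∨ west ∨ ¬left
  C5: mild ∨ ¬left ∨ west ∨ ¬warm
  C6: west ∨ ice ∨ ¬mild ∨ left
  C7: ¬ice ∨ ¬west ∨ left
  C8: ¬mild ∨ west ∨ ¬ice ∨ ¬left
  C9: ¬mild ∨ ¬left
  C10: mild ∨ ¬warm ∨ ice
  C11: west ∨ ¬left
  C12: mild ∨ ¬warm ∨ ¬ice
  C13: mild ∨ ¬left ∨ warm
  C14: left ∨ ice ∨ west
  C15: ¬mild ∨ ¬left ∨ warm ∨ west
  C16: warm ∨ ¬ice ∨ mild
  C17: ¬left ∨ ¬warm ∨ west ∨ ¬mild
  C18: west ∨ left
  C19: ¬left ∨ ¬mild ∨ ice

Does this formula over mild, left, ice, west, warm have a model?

Yes

Suppose ice = False.
The clause (mild) is unit, so mild = True.
The clause (¬left) is unit, so left = False.
The clause (warm) is unit, so warm = True.
The clause (west) is unit, so west = True.
All clauses are satisfied.
A satisfying assignment: mild=True,  left=False,  ice=False,  west=True,  warm=True.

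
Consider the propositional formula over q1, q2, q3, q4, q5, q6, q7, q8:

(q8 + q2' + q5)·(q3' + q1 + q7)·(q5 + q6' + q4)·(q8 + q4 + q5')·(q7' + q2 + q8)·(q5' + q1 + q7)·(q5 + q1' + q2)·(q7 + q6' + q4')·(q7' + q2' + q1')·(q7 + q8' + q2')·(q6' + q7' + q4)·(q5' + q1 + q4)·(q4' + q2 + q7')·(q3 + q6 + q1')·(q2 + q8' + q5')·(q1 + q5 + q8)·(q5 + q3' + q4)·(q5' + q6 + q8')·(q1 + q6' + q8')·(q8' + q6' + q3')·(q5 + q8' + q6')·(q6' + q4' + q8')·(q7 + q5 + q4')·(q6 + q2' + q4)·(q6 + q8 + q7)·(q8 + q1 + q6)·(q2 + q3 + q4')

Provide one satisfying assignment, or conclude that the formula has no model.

Branch on q8: set q8 = 0.
Branch on q2: set q2 = 1.
(q5) alone gives q5 = 1.
(q4) alone gives q4 = 1.
Branch on q1: set q1 = 0.
(q7) alone gives q7 = 1.
(q6) alone gives q6 = 1.
All clauses hold; q3 can take either value.

q1: 0, q2: 1, q3: 1, q4: 1, q5: 1, q6: 1, q7: 1, q8: 0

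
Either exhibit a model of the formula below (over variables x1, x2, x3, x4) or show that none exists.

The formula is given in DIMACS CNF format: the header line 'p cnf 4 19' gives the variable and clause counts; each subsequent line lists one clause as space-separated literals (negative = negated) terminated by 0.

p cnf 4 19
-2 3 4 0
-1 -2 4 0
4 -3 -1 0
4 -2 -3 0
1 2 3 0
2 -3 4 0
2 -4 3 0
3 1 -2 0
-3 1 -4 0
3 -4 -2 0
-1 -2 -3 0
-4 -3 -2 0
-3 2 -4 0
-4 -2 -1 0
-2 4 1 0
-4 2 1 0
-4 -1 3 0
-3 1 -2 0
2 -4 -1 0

Branch on x2: set x2 = False.
Branch on x1: set x1 = True.
Unit clause (¬x4) forces x4 = False.
Unit clause (¬x3) forces x3 = False.
All clauses are satisfied.

x1 ↦ True,  x2 ↦ False,  x3 ↦ False,  x4 ↦ False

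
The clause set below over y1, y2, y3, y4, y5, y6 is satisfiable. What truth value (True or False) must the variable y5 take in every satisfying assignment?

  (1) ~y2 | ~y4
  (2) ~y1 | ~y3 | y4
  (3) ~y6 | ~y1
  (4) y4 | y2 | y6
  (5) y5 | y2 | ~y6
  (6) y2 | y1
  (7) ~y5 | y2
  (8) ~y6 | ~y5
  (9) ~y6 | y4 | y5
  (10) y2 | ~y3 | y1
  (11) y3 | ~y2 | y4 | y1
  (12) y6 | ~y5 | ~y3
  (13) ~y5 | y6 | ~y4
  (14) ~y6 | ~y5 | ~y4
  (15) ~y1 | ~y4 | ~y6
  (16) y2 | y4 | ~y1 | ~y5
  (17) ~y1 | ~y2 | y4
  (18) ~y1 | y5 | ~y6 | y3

False

Suppose y5 = 1.
Unit clause (y2) forces y2 = 1.
Unit clause (~y4) forces y4 = 0.
Unit clause (~y6) forces y6 = 0.
Unit clause (~y3) forces y3 = 0.
Unit clause (y1) forces y1 = 1.
That conflicts with the unit clause (~y1).
So every satisfying assignment has y5 = False.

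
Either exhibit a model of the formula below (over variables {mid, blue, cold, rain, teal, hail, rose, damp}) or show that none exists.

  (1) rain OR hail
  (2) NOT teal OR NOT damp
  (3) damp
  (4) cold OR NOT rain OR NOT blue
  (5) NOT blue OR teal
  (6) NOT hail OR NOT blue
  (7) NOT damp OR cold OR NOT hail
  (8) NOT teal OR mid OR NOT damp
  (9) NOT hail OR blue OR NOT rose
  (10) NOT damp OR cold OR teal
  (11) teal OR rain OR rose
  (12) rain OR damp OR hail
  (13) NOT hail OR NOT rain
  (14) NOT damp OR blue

UNSATISFIABLE

From the singleton clause (damp), damp = true.
From the singleton clause (NOT teal), teal = false.
From the singleton clause (NOT blue), blue = false.
But (blue) is also a unit clause — contradiction.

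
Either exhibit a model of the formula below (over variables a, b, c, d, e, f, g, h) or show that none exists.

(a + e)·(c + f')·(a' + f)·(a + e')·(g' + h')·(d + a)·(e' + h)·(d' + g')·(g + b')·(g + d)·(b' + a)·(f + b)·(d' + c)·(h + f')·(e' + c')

Case a = 1:
Unit clause (f) forces f = 1.
Unit clause (c) forces c = 1.
Unit clause (h) forces h = 1.
Unit clause (g') forces g = 0.
Unit clause (b') forces b = 0.
Unit clause (d) forces d = 1.
Unit clause (e') forces e = 0.
All clauses are satisfied.

a: 1,  b: 0,  c: 1,  d: 1,  e: 0,  f: 1,  g: 0,  h: 1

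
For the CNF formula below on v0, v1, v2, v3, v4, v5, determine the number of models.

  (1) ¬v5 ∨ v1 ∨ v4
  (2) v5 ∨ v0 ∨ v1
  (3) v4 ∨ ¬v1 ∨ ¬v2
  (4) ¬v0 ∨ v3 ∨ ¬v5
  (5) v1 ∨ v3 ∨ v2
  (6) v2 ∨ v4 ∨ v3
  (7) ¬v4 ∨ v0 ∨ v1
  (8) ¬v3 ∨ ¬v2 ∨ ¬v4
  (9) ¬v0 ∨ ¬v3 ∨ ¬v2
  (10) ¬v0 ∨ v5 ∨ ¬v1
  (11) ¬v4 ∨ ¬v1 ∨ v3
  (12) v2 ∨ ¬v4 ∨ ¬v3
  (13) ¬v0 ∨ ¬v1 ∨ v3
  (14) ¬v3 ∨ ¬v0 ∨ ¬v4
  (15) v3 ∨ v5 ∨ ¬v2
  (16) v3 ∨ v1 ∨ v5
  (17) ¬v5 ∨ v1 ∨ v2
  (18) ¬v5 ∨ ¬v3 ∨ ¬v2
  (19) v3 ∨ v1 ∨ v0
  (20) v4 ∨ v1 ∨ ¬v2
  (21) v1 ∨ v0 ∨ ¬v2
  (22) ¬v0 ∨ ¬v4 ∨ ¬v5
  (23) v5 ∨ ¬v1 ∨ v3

4

There are 2^6 = 64 truth assignments over (v0, v1, v2, v3, v4, v5).
Split on v2. With v2 = True, the clauses containing v2 are satisfied and ¬v2 drops from the rest; 0 of the 2^5 = 32 assignments to the other variables satisfy what remains.
With v2 = False, by the same count on the reduced clause set, 4 assignments work.
(One model: v0=F, v1=T, v2=F, v3=T, v4=F, v5=F.)
Total: 0 + 4 = 4.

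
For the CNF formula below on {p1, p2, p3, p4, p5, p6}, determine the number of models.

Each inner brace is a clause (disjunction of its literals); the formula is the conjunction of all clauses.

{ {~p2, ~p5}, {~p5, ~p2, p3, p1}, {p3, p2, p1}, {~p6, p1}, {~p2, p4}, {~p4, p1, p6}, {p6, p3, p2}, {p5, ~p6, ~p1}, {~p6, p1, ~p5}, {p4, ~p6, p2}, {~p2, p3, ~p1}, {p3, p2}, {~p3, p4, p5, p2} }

6

There are 2^6 = 64 truth assignments over (p1, p2, p3, p4, p5, p6).
Split on p3. With p3 = 1, the clauses containing p3 are satisfied and ~p3 drops from the rest; 6 of the 2^5 = 32 assignments to the other variables satisfy what remains.
With p3 = 0, by the same count on the reduced clause set, 0 assignments work.
(One model: p1=F, p2=F, p3=T, p4=F, p5=T, p6=F.)
Total: 6 + 0 = 6.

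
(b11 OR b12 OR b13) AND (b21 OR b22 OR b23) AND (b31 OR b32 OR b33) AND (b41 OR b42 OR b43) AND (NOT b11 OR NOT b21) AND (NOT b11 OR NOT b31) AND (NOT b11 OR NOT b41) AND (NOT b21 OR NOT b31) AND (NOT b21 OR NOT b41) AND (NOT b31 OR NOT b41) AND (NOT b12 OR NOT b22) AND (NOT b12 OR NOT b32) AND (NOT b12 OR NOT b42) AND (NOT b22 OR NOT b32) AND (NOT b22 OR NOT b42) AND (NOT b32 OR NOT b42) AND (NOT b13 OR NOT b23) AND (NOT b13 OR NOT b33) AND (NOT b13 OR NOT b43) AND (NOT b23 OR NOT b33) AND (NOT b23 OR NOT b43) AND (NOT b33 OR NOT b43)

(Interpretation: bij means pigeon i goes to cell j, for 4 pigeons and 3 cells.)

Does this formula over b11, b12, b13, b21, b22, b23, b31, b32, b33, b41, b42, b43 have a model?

No, unsatisfiable

Case b11 = false:
Case b12 = true:
From the singleton clause (NOT b22), b22 = false.
From the singleton clause (NOT b32), b32 = false.
From the singleton clause (NOT b42), b42 = false.
Case b21 = true:
From the singleton clause (NOT b31), b31 = false.
From the singleton clause (b33), b33 = true.
From the singleton clause (NOT b41), b41 = false.
From the singleton clause (b43), b43 = true.
Now (NOT b43) is unsatisfied and unit — conflict.
Undo b21 and try b21 = false.
From the singleton clause (b23), b23 = true.
From the singleton clause (NOT b13), b13 = false.
From the singleton clause (NOT b33), b33 = false.
From the singleton clause (b31), b31 = true.
From the singleton clause (NOT b41), b41 = false.
From the singleton clause (b43), b43 = true.
Now (NOT b43) is unsatisfied and unit — conflict.
Either choice for b21 ends in contradiction.
Undo b12 and try b12 = false.
From the singleton clause (b13), b13 = true.
From the singleton clause (NOT b23), b23 = false.
From the singleton clause (NOT b33), b33 = false.
From the singleton clause (NOT b43), b43 = false.
Case b21 = true:
From the singleton clause (NOT b31), b31 = false.
From the singleton clause (b32), b32 = true.
From the singleton clause (NOT b41), b41 = false.
From the singleton clause (b42), b42 = true.
Now (NOT b42) is unsatisfied and unit — conflict.
Undo b21 and try b21 = false.
From the singleton clause (b22), b22 = true.
From the singleton clause (NOT b32), b32 = false.
From the singleton clause (b31), b31 = true.
From the singleton clause (NOT b41), b41 = false.
From the singleton clause (b42), b42 = true.
Now (NOT b42) is unsatisfied and unit — conflict.
Either choice for b21 ends in contradiction.
Either choice for b12 ends in contradiction.
Undo b11 and try b11 = true.
From the singleton clause (NOT b21), b21 = false.
From the singleton clause (NOT b31), b31 = false.
From the singleton clause (NOT b41), b41 = false.
Case b22 = true:
From the singleton clause (NOT b12), b12 = false.
From the singleton clause (NOT b32), b32 = false.
From the singleton clause (b33), b33 = true.
From the singleton clause (NOT b42), b42 = false.
From the singleton clause (b43), b43 = true.
Now (NOT b43) is unsatisfied and unit — conflict.
Undo b22 and try b22 = false.
From the singleton clause (b23), b23 = true.
From the singleton clause (NOT b13), b13 = false.
From the singleton clause (NOT b33), b33 = false.
From the singleton clause (b32), b32 = true.
From the singleton clause (NOT b12), b12 = false.
From the singleton clause (NOT b42), b42 = false.
From the singleton clause (b43), b43 = true.
Now (NOT b43) is unsatisfied and unit — conflict.
Either choice for b22 ends in contradiction.
Either choice for b11 ends in contradiction.
No assignment satisfies every clause.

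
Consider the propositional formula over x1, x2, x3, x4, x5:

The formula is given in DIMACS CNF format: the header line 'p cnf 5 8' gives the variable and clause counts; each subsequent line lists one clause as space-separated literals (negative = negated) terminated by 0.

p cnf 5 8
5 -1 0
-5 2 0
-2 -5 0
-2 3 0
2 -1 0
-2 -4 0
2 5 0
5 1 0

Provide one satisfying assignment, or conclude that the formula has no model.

UNSATISFIABLE

Branch on x5: set x5 = True.
(x2) alone gives x2 = True.
Now (¬x2) is unsatisfied and unit — conflict.
So x5 must be the other value — set x5 = False.
(¬x1) alone gives x1 = False.
Now (x1) is unsatisfied and unit — conflict.
Both values of x5 lead to a conflict.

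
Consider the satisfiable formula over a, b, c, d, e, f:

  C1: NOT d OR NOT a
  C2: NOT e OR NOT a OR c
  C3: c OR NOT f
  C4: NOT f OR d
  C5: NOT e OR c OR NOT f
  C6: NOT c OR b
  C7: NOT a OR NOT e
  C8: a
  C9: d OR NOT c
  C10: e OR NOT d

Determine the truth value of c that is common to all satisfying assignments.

Suppose c = true.
From the singleton clause (b), b = true.
From the singleton clause (a), a = true.
From the singleton clause (NOT d), d = false.
Now (d) is unsatisfied and unit — conflict.
So every satisfying assignment has c = False.

False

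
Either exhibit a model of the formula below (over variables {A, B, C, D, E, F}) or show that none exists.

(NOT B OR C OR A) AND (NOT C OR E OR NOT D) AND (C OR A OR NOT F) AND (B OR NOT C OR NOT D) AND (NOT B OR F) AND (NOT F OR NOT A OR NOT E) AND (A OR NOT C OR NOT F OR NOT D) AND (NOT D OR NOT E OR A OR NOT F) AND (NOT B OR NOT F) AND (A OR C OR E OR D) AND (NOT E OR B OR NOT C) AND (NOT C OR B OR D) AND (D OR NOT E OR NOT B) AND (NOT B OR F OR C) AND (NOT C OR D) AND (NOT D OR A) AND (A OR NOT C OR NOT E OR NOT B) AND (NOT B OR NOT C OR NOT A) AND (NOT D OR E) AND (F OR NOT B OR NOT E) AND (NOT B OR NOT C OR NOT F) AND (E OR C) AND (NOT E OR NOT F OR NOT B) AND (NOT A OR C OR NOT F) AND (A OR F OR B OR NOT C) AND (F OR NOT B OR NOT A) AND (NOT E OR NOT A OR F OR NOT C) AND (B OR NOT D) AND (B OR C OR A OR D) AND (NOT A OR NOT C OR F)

A=true; B=false; C=false; D=false; E=true; F=false

Branch on B: set B = false.
From the singleton clause (NOT D), D = false.
From the singleton clause (NOT C), C = false.
From the singleton clause (E), E = true.
From the singleton clause (A), A = true.
From the singleton clause (NOT F), F = false.
All clauses are satisfied.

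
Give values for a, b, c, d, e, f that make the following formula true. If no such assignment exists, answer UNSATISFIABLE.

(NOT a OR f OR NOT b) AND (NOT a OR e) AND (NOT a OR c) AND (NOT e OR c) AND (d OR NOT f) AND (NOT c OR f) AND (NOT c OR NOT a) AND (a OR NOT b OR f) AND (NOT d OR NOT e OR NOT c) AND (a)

Unit clause (a) forces a = true.
Unit clause (e) forces e = true.
Unit clause (c) forces c = true.
That conflicts with the unit clause (NOT c).

UNSATISFIABLE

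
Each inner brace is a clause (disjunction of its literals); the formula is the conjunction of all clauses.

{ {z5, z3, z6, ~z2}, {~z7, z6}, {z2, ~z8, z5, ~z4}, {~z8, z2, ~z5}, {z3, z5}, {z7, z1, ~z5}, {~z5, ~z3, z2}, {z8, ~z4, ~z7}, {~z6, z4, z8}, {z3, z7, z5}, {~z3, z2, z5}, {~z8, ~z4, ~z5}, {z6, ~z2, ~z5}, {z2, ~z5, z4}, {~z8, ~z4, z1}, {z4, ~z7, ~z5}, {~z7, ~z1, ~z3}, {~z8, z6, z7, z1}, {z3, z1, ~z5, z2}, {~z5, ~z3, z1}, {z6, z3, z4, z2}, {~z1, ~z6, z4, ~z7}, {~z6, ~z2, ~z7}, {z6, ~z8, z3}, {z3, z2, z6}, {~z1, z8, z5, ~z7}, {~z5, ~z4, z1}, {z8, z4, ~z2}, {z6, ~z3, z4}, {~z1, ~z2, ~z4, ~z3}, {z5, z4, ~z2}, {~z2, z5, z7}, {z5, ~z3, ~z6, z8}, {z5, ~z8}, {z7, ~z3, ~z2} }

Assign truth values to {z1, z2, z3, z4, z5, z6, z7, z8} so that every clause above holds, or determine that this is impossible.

z1: 1, z2: 1, z3: 0, z4: 1, z5: 1, z6: 1, z7: 0, z8: 0

Suppose z7 = 0.
Suppose z3 = 0.
Unit clause (z5) forces z5 = 1.
Unit clause (z1) forces z1 = 1.
Suppose z8 = 0.
Suppose z6 = 1.
Unit clause (z4) forces z4 = 1.
All clauses hold; z2 can take either value.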